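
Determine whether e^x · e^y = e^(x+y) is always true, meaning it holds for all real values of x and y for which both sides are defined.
Claim: e^x · e^y = e^(x+y).
Reasoning: This is the law of exponents for a common base: multiplying powers adds exponents. E.g. from the series, (Σ x^j/j!)(Σ y^k/k!) = Σ_m (Σ_{j+k=m} x^j y^k/(j!k!)) = Σ_m (x+y)^m/m! by the binomial theorem.
So the two sides agree for all real values of x and y for which both sides are defined.

Conclusion: Yes, this is an identity.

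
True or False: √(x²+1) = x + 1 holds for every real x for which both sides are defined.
False.

Claim: √(x²+1) = x + 1.
Test a specific point where both sides are defined: x = 3/2.
LHS = √(x²+1) ≈ 1.8028
RHS = x + 1 ≈ 2.5000
Since 1.8028 ≠ 2.5000, the equation fails at this point, so it cannot hold for every real x for which both sides are defined.
(x+1)² = x² + 2x + 1 ≠ x² + 1 unless x = 0.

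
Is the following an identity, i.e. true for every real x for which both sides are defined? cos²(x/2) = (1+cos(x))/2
Claim: cos²(x/2) = (1+cos(x))/2.
Reasoning: Use cos(2θ) = 2cos²θ - 1 with θ = x/2: cos(x) = 2cos²(x/2) - 1. Solving for cos²(x/2) gives (1 + cos(x))/2.
So the two sides agree for every real x for which both sides are defined.

Conclusion: Yes, this is an identity.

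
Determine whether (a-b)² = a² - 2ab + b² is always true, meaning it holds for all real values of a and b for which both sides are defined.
Claim: (a-b)² = a² - 2ab + b².
Reasoning: Expand: (a-b)² = (a-b)(a-b) = a·a - a·b - b·a + b·b = a² - 2ab + b².
So the two sides agree for all real values of a and b for which both sides are defined.

Conclusion: Yes, this is an identity.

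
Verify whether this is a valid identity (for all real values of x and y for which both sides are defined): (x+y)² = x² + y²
Claim: (x+y)² = x² + y².
Test a specific point where both sides are defined: x = 1/2, y = 3/2.
LHS = (x+y)² ≈ 4.0000
RHS = x² + y² ≈ 2.5000
Since 4.0000 ≠ 2.5000, the equation fails at this point, so it cannot hold for all real values of x and y for which both sides are defined.
The correct expansion is (x+y)² = x² + 2xy + y²; the cross term 2xy is missing.

Conclusion: No, this is NOT an identity.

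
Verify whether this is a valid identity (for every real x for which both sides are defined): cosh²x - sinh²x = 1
Yes, this is an identity.

Claim: cosh²x - sinh²x = 1.
Reasoning: With cosh(x) = (e^x + e^-x)/2 and sinh(x) = (e^x - e^-x)/2: cosh²x = (e^(2x) + 2 + e^(-2x))/4 and sinh²x = (e^(2x) - 2 + e^(-2x))/4. Subtracting leaves 4/4 = 1.
So the two sides agree for every real x for which both sides are defined.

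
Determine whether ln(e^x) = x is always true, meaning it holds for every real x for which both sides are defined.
Claim: ln(e^x) = x.
Reasoning: ln is the inverse of the exponential: ln(e^x) asks for the exponent p with e^p = e^x, and since e^p is one-to-one that exponent is p = x.
So the two sides agree for every real x for which both sides are defined.

Conclusion: Yes, this is an identity.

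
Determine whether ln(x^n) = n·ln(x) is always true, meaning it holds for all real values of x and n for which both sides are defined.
Yes, this is an identity.

Claim: ln(x^n) = n·ln(x).
Reasoning: The right side requires x > 0. For x > 0, x^n = (e^(ln x))^n = e^(n·ln x), so taking ln of both sides gives ln(x^n) = n·ln(x).
So the two sides agree for all real values of x and n for which both sides are defined.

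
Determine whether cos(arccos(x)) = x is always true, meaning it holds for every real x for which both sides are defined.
Claim: cos(arccos(x)) = x.
Reasoning: For -1 ≤ x ≤ 1 (where arccos is defined), arccos(x) is by definition an angle whose cosine equals x. Taking the cosine of that angle returns x. (Note the other order, arccos(cos x) = x, is NOT an identity.)
So the two sides agree for every real x for which both sides are defined.

Conclusion: Yes, this is an identity.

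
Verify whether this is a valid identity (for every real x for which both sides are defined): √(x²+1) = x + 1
Claim: √(x²+1) = x + 1.
Test a specific point where both sides are defined: x = 2.
LHS = √(x²+1) ≈ 2.2361
RHS = x + 1 ≈ 3.0000
Since 2.2361 ≠ 3.0000, the equation fails at this point, so it cannot hold for every real x for which both sides are defined.
(x+1)² = x² + 2x + 1 ≠ x² + 1 unless x = 0.

Conclusion: No, this is NOT an identity.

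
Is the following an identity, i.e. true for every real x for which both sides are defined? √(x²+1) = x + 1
Claim: √(x²+1) = x + 1.
Test a specific point where both sides are defined: x = 4.
LHS = √(x²+1) ≈ 4.1231
RHS = x + 1 ≈ 5.0000
Since 4.1231 ≠ 5.0000, the equation fails at this point, so it cannot hold for every real x for which both sides are defined.
(x+1)² = x² + 2x + 1 ≠ x² + 1 unless x = 0.

Conclusion: No, this is NOT an identity.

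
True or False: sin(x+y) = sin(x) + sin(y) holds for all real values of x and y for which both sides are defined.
False.

Claim: sin(x+y) = sin(x) + sin(y).
Test a specific point where both sides are defined: x = -π/4, y = π.
LHS = sin(x+y) ≈ 0.7071
RHS = sin(x) + sin(y) ≈ -0.7071
Since 0.7071 ≠ -0.7071, the equation fails at this point, so it cannot hold for all real values of x and y for which both sides are defined.
The correct expansion is sin(x+y) = sin(x)cos(y) + cos(x)sin(y); sine is not additive.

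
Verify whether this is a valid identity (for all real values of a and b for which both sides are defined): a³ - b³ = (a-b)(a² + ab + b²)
Claim: a³ - b³ = (a-b)(a² + ab + b²).
Reasoning: Expand the right side: (a-b)(a² + ab + b²) = a³ + a²b + ab² - a²b - ab² - b³ = a³ - b³ (the middle terms cancel in pairs).
So the two sides agree for all real values of a and b for which both sides are defined.

Conclusion: Yes, this is an identity.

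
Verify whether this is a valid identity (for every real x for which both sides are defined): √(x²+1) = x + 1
No, this is NOT an identity.

Claim: √(x²+1) = x + 1.
Test a specific point where both sides are defined: x = -3.
LHS = √(x²+1) ≈ 3.1623
RHS = x + 1 ≈ -2.0000
Since 3.1623 ≠ -2.0000, the equation fails at this point, so it cannot hold for every real x for which both sides are defined.
(x+1)² = x² + 2x + 1 ≠ x² + 1 unless x = 0.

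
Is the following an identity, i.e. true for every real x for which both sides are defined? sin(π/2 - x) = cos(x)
Yes, this is an identity.

Claim: sin(π/2 - x) = cos(x).
Reasoning: Use sin(u - v) = sin(u)cos(v) - cos(u)sin(v) with u = π/2, v = x: sin(π/2)cos(x) - cos(π/2)sin(x) = 1·cos(x) - 0·sin(x) = cos(x).
So the two sides agree for every real x for which both sides are defined.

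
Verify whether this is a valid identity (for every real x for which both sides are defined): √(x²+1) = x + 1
No, this is NOT an identity.

Claim: √(x²+1) = x + 1.
Test a specific point where both sides are defined: x = 5.
LHS = √(x²+1) ≈ 5.0990
RHS = x + 1 ≈ 6.0000
Since 5.0990 ≠ 6.0000, the equation fails at this point, so it cannot hold for every real x for which both sides are defined.
(x+1)² = x² + 2x + 1 ≠ x² + 1 unless x = 0.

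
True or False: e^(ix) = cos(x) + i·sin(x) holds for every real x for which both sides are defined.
Claim: e^(ix) = cos(x) + i·sin(x).
Reasoning: Euler's formula. Expand e^(ix) = Σ (ix)^k / k!. Since i² = -1, the even-k terms are Σ (-1)^m x^(2m)/(2m)! = cos(x) and the odd-k terms are i · Σ (-1)^m x^(2m+1)/(2m+1)! = i·sin(x).
So the two sides agree for every real x for which both sides are defined.

Conclusion: True.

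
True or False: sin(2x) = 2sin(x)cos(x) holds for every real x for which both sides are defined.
True.

Claim: sin(2x) = 2sin(x)cos(x).
Reasoning: Put y = x in the addition formula sin(x+y) = sin(x)cos(y) + cos(x)sin(y): sin(2x) = sin(x)cos(x) + cos(x)sin(x) = 2sin(x)cos(x).
So the two sides agree for every real x for which both sides are defined.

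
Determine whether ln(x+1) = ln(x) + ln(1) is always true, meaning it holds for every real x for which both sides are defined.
No, this is NOT an identity.

Claim: ln(x+1) = ln(x) + ln(1).
Test a specific point where both sides are defined: x = 1.
LHS = ln(x+1) ≈ 0.6931
RHS = ln(x) + ln(1) ≈ 0.0000
Since 0.6931 ≠ 0.0000, the equation fails at this point, so it cannot hold for every real x for which both sides are defined.
ln(1) = 0, so the right side is just ln(x), which differs from ln(x+1).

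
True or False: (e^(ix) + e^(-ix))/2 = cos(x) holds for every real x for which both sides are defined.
Claim: (e^(ix) + e^(-ix))/2 = cos(x).
Reasoning: By Euler's formula e^(ix) = cos(x) + i·sin(x) and e^(-ix) = cos(x) - i·sin(x). Adding cancels the sine terms: e^(ix) + e^(-ix) = 2cos(x); divide by 2.
So the two sides agree for every real x for which both sides are defined.

Conclusion: True.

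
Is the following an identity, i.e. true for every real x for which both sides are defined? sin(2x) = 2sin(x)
No, this is NOT an identity.

Claim: sin(2x) = 2sin(x).
Test a specific point where both sides are defined: x = π/2.
LHS = sin(2x) ≈ 0.0000
RHS = 2sin(x) ≈ 2.0000
Since 0.0000 ≠ 2.0000, the equation fails at this point, so it cannot hold for every real x for which both sides are defined.
The correct double-angle formula is sin(2x) = 2sin(x)cos(x).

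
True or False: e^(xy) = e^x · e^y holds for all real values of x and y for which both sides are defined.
Claim: e^(xy) = e^x · e^y.
Test a specific point where both sides are defined: x = -3, y = 1.
LHS = e^(xy) ≈ 0.0498
RHS = e^x · e^y ≈ 0.1353
Since 0.0498 ≠ 0.1353, the equation fails at this point, so it cannot hold for all real values of x and y for which both sides are defined.
e^x · e^y = e^(x+y), not e^(xy).

Conclusion: False.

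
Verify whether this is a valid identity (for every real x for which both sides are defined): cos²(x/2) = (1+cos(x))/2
Claim: cos²(x/2) = (1+cos(x))/2.
Reasoning: Use cos(2θ) = 2cos²θ - 1 with θ = x/2: cos(x) = 2cos²(x/2) - 1. Solving for cos²(x/2) gives (1 + cos(x))/2.
So the two sides agree for every real x for which both sides are defined.

Conclusion: Yes, this is an identity.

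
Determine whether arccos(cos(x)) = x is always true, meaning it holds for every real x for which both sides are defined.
Claim: arccos(cos(x)) = x.
Test a specific point where both sides are defined: x = -π/3.
LHS = arccos(cos(x)) ≈ 1.0472
RHS = x ≈ -1.0472
Since 1.0472 ≠ -1.0472, the equation fails at this point, so it cannot hold for every real x for which both sides are defined.
arccos only returns values in [0, π], so arccos(cos(x)) = x holds only for x in that interval, not for all real x.

Conclusion: No, this is NOT an identity.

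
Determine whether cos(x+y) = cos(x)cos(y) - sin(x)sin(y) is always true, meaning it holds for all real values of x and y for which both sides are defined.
Yes, this is an identity.

Claim: cos(x+y) = cos(x)cos(y) - sin(x)sin(y).
Reasoning: By Euler's formula e^(i(x+y)) = e^(ix)·e^(iy) = (cos x + i·sin x)(cos y + i·sin y). The real part of the left side is cos(x+y); the real part of the product is cos(x)cos(y) - sin(x)sin(y) (since i·i = -1).
So the two sides agree for all real values of x and y for which both sides are defined.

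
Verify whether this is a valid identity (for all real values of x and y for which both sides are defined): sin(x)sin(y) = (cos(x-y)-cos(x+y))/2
Yes, this is an identity.

Claim: sin(x)sin(y) = (cos(x-y)-cos(x+y))/2.
Reasoning: cos(x-y) = cos(x)cos(y) + sin(x)sin(y) and cos(x+y) = cos(x)cos(y) - sin(x)sin(y). Subtracting, cos(x-y) - cos(x+y) = 2sin(x)sin(y); divide by 2.
So the two sides agree for all real values of x and y for which both sides are defined.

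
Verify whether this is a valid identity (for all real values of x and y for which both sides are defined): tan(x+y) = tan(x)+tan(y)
No, this is NOT an identity.

Claim: tan(x+y) = tan(x)+tan(y).
Test a specific point where both sides are defined: x = π/6, y = 2π/3.
LHS = tan(x+y) ≈ -0.5774
RHS = tan(x)+tan(y) ≈ -1.1547
Since -0.5774 ≠ -1.1547, the equation fails at this point, so it cannot hold for all real values of x and y for which both sides are defined.
The correct formula is tan(x+y) = (tan(x) + tan(y))/(1 - tan(x)tan(y)).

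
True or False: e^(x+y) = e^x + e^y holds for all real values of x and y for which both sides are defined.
Claim: e^(x+y) = e^x + e^y.
Test a specific point where both sides are defined: x = -3, y = 2.
LHS = e^(x+y) ≈ 0.3679
RHS = e^x + e^y ≈ 7.4388
Since 0.3679 ≠ 7.4388, the equation fails at this point, so it cannot hold for all real values of x and y for which both sides are defined.
The correct rule is e^(x+y) = e^x · e^y (a product, not a sum).

Conclusion: False.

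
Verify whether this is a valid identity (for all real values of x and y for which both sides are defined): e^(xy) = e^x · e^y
Claim: e^(xy) = e^x · e^y.
Test a specific point where both sides are defined: x = -1, y = -1.
LHS = e^(xy) ≈ 2.7183
RHS = e^x · e^y ≈ 0.1353
Since 2.7183 ≠ 0.1353, the equation fails at this point, so it cannot hold for all real values of x and y for which both sides are defined.
e^x · e^y = e^(x+y), not e^(xy).

Conclusion: No, this is NOT an identity.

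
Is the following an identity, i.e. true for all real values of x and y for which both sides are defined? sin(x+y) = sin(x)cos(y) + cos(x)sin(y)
Yes, this is an identity.

Claim: sin(x+y) = sin(x)cos(y) + cos(x)sin(y).
Reasoning: By Euler's formula e^(i(x+y)) = e^(ix)·e^(iy) = (cos x + i·sin x)(cos y + i·sin y). The imaginary part of the left side is sin(x+y); the imaginary part of the product is sin(x)cos(y) + cos(x)sin(y).
So the two sides agree for all real values of x and y for which both sides are defined.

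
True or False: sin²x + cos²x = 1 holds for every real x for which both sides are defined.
Claim: sin²x + cos²x = 1.
Reasoning: The point (cos x, sin x) lies on the unit circle X² + Y² = 1, so cos²x + sin²x = 1 for every real x.
So the two sides agree for every real x for which both sides are defined.

Conclusion: True.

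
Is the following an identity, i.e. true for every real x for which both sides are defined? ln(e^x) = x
Claim: ln(e^x) = x.
Reasoning: ln is the inverse of the exponential: ln(e^x) asks for the exponent p with e^p = e^x, and since e^p is one-to-one that exponent is p = x.
So the two sides agree for every real x for which both sides are defined.

Conclusion: Yes, this is an identity.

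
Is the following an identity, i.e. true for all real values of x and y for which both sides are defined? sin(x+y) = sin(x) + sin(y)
Claim: sin(x+y) = sin(x) + sin(y).
Test a specific point where both sides are defined: x = -π/4, y = -π/2.
LHS = sin(x+y) ≈ -0.7071
RHS = sin(x) + sin(y) ≈ -1.7071
Since -0.7071 ≠ -1.7071, the equation fails at this point, so it cannot hold for all real values of x and y for which both sides are defined.
The correct expansion is sin(x+y) = sin(x)cos(y) + cos(x)sin(y); sine is not additive.

Conclusion: No, this is NOT an identity.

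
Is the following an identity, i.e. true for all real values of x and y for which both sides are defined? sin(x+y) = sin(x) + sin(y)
Claim: sin(x+y) = sin(x) + sin(y).
Test a specific point where both sides are defined: x = 3π/4, y = 2π/3.
LHS = sin(x+y) ≈ -0.9659
RHS = sin(x) + sin(y) ≈ 1.5731
Since -0.9659 ≠ 1.5731, the equation fails at this point, so it cannot hold for all real values of x and y for which both sides are defined.
The correct expansion is sin(x+y) = sin(x)cos(y) + cos(x)sin(y); sine is not additive.

Conclusion: No, this is NOT an identity.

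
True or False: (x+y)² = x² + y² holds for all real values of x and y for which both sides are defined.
Claim: (x+y)² = x² + y².
Test a specific point where both sides are defined: x = -2, y = 3/2.
LHS = (x+y)² ≈ 0.2500
RHS = x² + y² ≈ 6.2500
Since 0.2500 ≠ 6.2500, the equation fails at this point, so it cannot hold for all real values of x and y for which both sides are defined.
The correct expansion is (x+y)² = x² + 2xy + y²; the cross term 2xy is missing.

Conclusion: False.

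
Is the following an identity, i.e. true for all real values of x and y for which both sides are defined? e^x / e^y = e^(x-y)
Yes, this is an identity.

Claim: e^x / e^y = e^(x-y).
Reasoning: 1/e^y = e^(-y), so e^x / e^y = e^x · e^(-y) = e^(x + (-y)) = e^(x-y) by the product rule for exponents.
So the two sides agree for all real values of x and y for which both sides are defined.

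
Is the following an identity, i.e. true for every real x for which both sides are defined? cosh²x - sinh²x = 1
Claim: cosh²x - sinh²x = 1.
Reasoning: With cosh(x) = (e^x + e^-x)/2 and sinh(x) = (e^x - e^-x)/2: cosh²x = (e^(2x) + 2 + e^(-2x))/4 and sinh²x = (e^(2x) - 2 + e^(-2x))/4. Subtracting leaves 4/4 = 1.
So the two sides agree for every real x for which both sides are defined.

Conclusion: Yes, this is an identity.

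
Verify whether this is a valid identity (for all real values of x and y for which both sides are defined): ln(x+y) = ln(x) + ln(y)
No, this is NOT an identity.

Claim: ln(x+y) = ln(x) + ln(y).
Test a specific point where both sides are defined: x = 1, y = 3/2.
LHS = ln(x+y) ≈ 0.9163
RHS = ln(x) + ln(y) ≈ 0.4055
Since 0.9163 ≠ 0.4055, the equation fails at this point, so it cannot hold for all real values of x and y for which both sides are defined.
ln(x) + ln(y) = ln(xy), not ln(x+y).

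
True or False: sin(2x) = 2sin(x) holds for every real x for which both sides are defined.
False.

Claim: sin(2x) = 2sin(x).
Test a specific point where both sides are defined: x = -π/4.
LHS = sin(2x) ≈ -1.0000
RHS = 2sin(x) ≈ -1.4142
Since -1.0000 ≠ -1.4142, the equation fails at this point, so it cannot hold for every real x for which both sides are defined.
The correct double-angle formula is sin(2x) = 2sin(x)cos(x).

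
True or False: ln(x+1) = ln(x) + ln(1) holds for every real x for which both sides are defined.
False.

Claim: ln(x+1) = ln(x) + ln(1).
Test a specific point where both sides are defined: x = 3/2.
LHS = ln(x+1) ≈ 0.9163
RHS = ln(x) + ln(1) ≈ 0.4055
Since 0.9163 ≠ 0.4055, the equation fails at this point, so it cannot hold for every real x for which both sides are defined.
ln(1) = 0, so the right side is just ln(x), which differs from ln(x+1).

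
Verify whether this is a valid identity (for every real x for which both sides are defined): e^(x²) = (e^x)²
No, this is NOT an identity.

Claim: e^(x²) = (e^x)².
Test a specific point where both sides are defined: x = 1.
LHS = e^(x²) ≈ 2.7183
RHS = (e^x)² ≈ 7.3891
Since 2.7183 ≠ 7.3891, the equation fails at this point, so it cannot hold for every real x for which both sides are defined.
(e^x)² = e^(2x), and 2x ≠ x² in general.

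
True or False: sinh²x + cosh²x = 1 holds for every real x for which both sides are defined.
Claim: sinh²x + cosh²x = 1.
Test a specific point where both sides are defined: x = 2.
LHS = sinh²x + cosh²x ≈ 27.3082
RHS = 1 ≈ 1.0000
Since 27.3082 ≠ 1.0000, the equation fails at this point, so it cannot hold for every real x for which both sides are defined.
The correct hyperbolic identity is cosh²x - sinh²x = 1 (a difference); the sum sinh²x + cosh²x equals cosh(2x).

Conclusion: False.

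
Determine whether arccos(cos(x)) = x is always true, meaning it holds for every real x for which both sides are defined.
No, this is NOT an identity.

Claim: arccos(cos(x)) = x.
Test a specific point where both sides are defined: x = -π/2.
LHS = arccos(cos(x)) ≈ 1.5708
RHS = x ≈ -1.5708
Since 1.5708 ≠ -1.5708, the equation fails at this point, so it cannot hold for every real x for which both sides are defined.
arccos only returns values in [0, π], so arccos(cos(x)) = x holds only for x in that interval, not for all real x.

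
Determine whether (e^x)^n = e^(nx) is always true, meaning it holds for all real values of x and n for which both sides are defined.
Yes, this is an identity.

Claim: (e^x)^n = e^(nx).
Reasoning: e^x is a positive real number, and for a positive base B and real exponent n, B^n = e^(n·ln B). With B = e^x, ln B = x, so (e^x)^n = e^(n·x).
So the two sides agree for all real values of x and n for which both sides are defined.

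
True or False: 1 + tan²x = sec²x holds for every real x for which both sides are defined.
Claim: 1 + tan²x = sec²x.
Reasoning: Start from sin²x + cos²x = 1 and divide every term by cos²x (allowed wherever tan x and sec x are defined): tan²x + 1 = 1/cos²x = sec²x.
So the two sides agree for every real x for which both sides are defined.

Conclusion: True.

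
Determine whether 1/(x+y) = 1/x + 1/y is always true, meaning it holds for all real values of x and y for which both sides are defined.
No, this is NOT an identity.

Claim: 1/(x+y) = 1/x + 1/y.
Test a specific point where both sides are defined: x = 1/2, y = 2.
LHS = 1/(x+y) ≈ 0.4000
RHS = 1/x + 1/y ≈ 2.5000
Since 0.4000 ≠ 2.5000, the equation fails at this point, so it cannot hold for all real values of x and y for which both sides are defined.
1/x + 1/y = (x+y)/(xy), which is not 1/(x+y).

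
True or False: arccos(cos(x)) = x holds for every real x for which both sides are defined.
Claim: arccos(cos(x)) = x.
Test a specific point where both sides are defined: x = -π/3.
LHS = arccos(cos(x)) ≈ 1.0472
RHS = x ≈ -1.0472
Since 1.0472 ≠ -1.0472, the equation fails at this point, so it cannot hold for every real x for which both sides are defined.
arccos only returns values in [0, π], so arccos(cos(x)) = x holds only for x in that interval, not for all real x.

Conclusion: False.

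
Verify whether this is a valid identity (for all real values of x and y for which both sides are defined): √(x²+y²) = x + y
No, this is NOT an identity.

Claim: √(x²+y²) = x + y.
Test a specific point where both sides are defined: x = 2, y = -3.
LHS = √(x²+y²) ≈ 3.6056
RHS = x + y ≈ -1.0000
Since 3.6056 ≠ -1.0000, the equation fails at this point, so it cannot hold for all real values of x and y for which both sides are defined.
(x+y)² = x² + 2xy + y², not x² + y², so the square root does not split this way.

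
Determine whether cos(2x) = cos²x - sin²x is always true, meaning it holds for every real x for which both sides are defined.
Claim: cos(2x) = cos²x - sin²x.
Reasoning: Put y = x in the addition formula cos(x+y) = cos(x)cos(y) - sin(x)sin(y): cos(2x) = cos²x - sin²x.
So the two sides agree for every real x for which both sides are defined.

Conclusion: Yes, this is an identity.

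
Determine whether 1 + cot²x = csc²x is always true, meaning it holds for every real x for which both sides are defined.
Yes, this is an identity.

Claim: 1 + cot²x = csc²x.
Reasoning: Start from sin²x + cos²x = 1 and divide every term by sin²x (allowed wherever cot x and csc x are defined): 1 + cot²x = 1/sin²x = csc²x.
So the two sides agree for every real x for which both sides are defined.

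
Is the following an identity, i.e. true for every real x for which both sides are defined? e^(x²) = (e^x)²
Claim: e^(x²) = (e^x)².
Test a specific point where both sides are defined: x = -3.
LHS = e^(x²) ≈ 8103.0839
RHS = (e^x)² ≈ 0.0025
Since 8103.0839 ≠ 0.0025, the equation fails at this point, so it cannot hold for every real x for which both sides are defined.
(e^x)² = e^(2x), and 2x ≠ x² in general.

Conclusion: No, this is NOT an identity.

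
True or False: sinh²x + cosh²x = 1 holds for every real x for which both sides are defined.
Claim: sinh²x + cosh²x = 1.
Test a specific point where both sides are defined: x = 1/2.
LHS = sinh²x + cosh²x ≈ 1.5431
RHS = 1 ≈ 1.0000
Since 1.5431 ≠ 1.0000, the equation fails at this point, so it cannot hold for every real x for which both sides are defined.
The correct hyperbolic identity is cosh²x - sinh²x = 1 (a difference); the sum sinh²x + cosh²x equals cosh(2x).

Conclusion: False.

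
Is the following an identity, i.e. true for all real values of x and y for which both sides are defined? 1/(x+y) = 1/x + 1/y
No, this is NOT an identity.

Claim: 1/(x+y) = 1/x + 1/y.
Test a specific point where both sides are defined: x = 2, y = 5.
LHS = 1/(x+y) ≈ 0.1429
RHS = 1/x + 1/y ≈ 0.7000
Since 0.1429 ≠ 0.7000, the equation fails at this point, so it cannot hold for all real values of x and y for which both sides are defined.
1/x + 1/y = (x+y)/(xy), which is not 1/(x+y).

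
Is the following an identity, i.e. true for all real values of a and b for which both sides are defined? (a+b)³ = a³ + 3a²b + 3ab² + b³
Yes, this is an identity.

Claim: (a+b)³ = a³ + 3a²b + 3ab² + b³.
Reasoning: (a+b)³ = (a+b)(a+b)² = (a+b)(a² + 2ab + b²) = a³ + 2a²b + ab² + a²b + 2ab² + b³ = a³ + 3a²b + 3ab² + b³.
So the two sides agree for all real values of a and b for which both sides are defined.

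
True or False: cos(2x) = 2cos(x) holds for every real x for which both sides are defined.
Claim: cos(2x) = 2cos(x).
Test a specific point where both sides are defined: x = -π/4.
LHS = cos(2x) ≈ 0.0000
RHS = 2cos(x) ≈ 1.4142
Since 0.0000 ≠ 1.4142, the equation fails at this point, so it cannot hold for every real x for which both sides are defined.
The correct double-angle formula is cos(2x) = cos²x - sin²x.

Conclusion: False.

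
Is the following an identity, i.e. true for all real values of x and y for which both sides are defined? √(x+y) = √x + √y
Claim: √(x+y) = √x + √y.
Test a specific point where both sides are defined: x = 1/2, y = 1.
LHS = √(x+y) ≈ 1.2247
RHS = √x + √y ≈ 1.7071
Since 1.2247 ≠ 1.7071, the equation fails at this point, so it cannot hold for all real values of x and y for which both sides are defined.
Squaring the right side gives x + 2√(xy) + y, not x + y.

Conclusion: No, this is NOT an identity.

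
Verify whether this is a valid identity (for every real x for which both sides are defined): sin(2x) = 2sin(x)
Claim: sin(2x) = 2sin(x).
Test a specific point where both sides are defined: x = 2π/3.
LHS = sin(2x) ≈ -0.8660
RHS = 2sin(x) ≈ 1.7321
Since -0.8660 ≠ 1.7321, the equation fails at this point, so it cannot hold for every real x for which both sides are defined.
The correct double-angle formula is sin(2x) = 2sin(x)cos(x).

Conclusion: No, this is NOT an identity.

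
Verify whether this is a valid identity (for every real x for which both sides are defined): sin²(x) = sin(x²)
No, this is NOT an identity.

Claim: sin²(x) = sin(x²).
Test a specific point where both sides are defined: x = π/4.
LHS = sin²(x) ≈ 0.5000
RHS = sin(x²) ≈ 0.5785
Since 0.5000 ≠ 0.5785, the equation fails at this point, so it cannot hold for every real x for which both sides are defined.
sin²(x) means (sin x)², squaring the output; sin(x²) squares the input. These are different functions.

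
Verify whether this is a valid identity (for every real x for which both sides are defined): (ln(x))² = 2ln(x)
Claim: (ln(x))² = 2ln(x).
Test a specific point where both sides are defined: x = 1/2.
LHS = (ln(x))² ≈ 0.4805
RHS = 2ln(x) ≈ -1.3863
Since 0.4805 ≠ -1.3863, the equation fails at this point, so it cannot hold for every real x for which both sides are defined.
2ln(x) equals ln(x²), which is not the same as (ln x)².

Conclusion: No, this is NOT an identity.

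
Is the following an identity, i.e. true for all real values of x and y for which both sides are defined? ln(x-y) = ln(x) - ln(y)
Claim: ln(x-y) = ln(x) - ln(y).
Test a specific point where both sides are defined: x = 2, y = 3/2.
LHS = ln(x-y) ≈ -0.6931
RHS = ln(x) - ln(y) ≈ 0.2877
Since -0.6931 ≠ 0.2877, the equation fails at this point, so it cannot hold for all real values of x and y for which both sides are defined.
ln(x) - ln(y) = ln(x/y), not ln(x-y).

Conclusion: No, this is NOT an identity.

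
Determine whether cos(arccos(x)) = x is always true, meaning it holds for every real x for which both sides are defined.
Yes, this is an identity.

Claim: cos(arccos(x)) = x.
Reasoning: For -1 ≤ x ≤ 1 (where arccos is defined), arccos(x) is by definition an angle whose cosine equals x. Taking the cosine of that angle returns x. (Note the other order, arccos(cos x) = x, is NOT an identity.)
So the two sides agree for every real x for which both sides are defined.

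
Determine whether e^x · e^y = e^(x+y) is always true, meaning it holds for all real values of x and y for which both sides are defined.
Claim: e^x · e^y = e^(x+y).
Reasoning: This is the law of exponents for a common base: multiplying powers adds exponents. E.g. from the series, (Σ x^j/j!)(Σ y^k/k!) = Σ_m (Σ_{j+k=m} x^j y^k/(j!k!)) = Σ_m (x+y)^m/m! by the binomial theorem.
So the two sides agree for all real values of x and y for which both sides are defined.

Conclusion: Yes, this is an identity.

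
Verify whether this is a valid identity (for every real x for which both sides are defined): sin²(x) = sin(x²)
Claim: sin²(x) = sin(x²).
Test a specific point where both sides are defined: x = 3π/4.
LHS = sin²(x) ≈ 0.5000
RHS = sin(x²) ≈ -0.6680
Since 0.5000 ≠ -0.6680, the equation fails at this point, so it cannot hold for every real x for which both sides are defined.
sin²(x) means (sin x)², squaring the output; sin(x²) squares the input. These are different functions.

Conclusion: No, this is NOT an identity.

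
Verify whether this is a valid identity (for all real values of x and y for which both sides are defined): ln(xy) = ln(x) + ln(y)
Claim: ln(xy) = ln(x) + ln(y).
Reasoning: Both sides are simultaneously defined only when x, y > 0. Write x = e^p, y = e^q (p = ln x, q = ln y). Then xy = e^p · e^q = e^(p+q), so ln(xy) = p + q = ln(x) + ln(y).
So the two sides agree for all real values of x and y for which both sides are defined.

Conclusion: Yes, this is an identity.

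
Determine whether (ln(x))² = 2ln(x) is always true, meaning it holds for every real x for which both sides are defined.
Claim: (ln(x))² = 2ln(x).
Test a specific point where both sides are defined: x = 5.
LHS = (ln(x))² ≈ 2.5903
RHS = 2ln(x) ≈ 3.2189
Since 2.5903 ≠ 3.2189, the equation fails at this point, so it cannot hold for every real x for which both sides are defined.
2ln(x) equals ln(x²), which is not the same as (ln x)².

Conclusion: No, this is NOT an identity.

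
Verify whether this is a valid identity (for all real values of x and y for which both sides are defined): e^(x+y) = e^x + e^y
Claim: e^(x+y) = e^x + e^y.
Test a specific point where both sides are defined: x = -2, y = 3/2.
LHS = e^(x+y) ≈ 0.6065
RHS = e^x + e^y ≈ 4.6170
Since 0.6065 ≠ 4.6170, the equation fails at this point, so it cannot hold for all real values of x and y for which both sides are defined.
The correct rule is e^(x+y) = e^x · e^y (a product, not a sum).

Conclusion: No, this is NOT an identity.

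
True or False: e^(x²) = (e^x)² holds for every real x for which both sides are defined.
False.

Claim: e^(x²) = (e^x)².
Test a specific point where both sides are defined: x = -3.
LHS = e^(x²) ≈ 8103.0839
RHS = (e^x)² ≈ 0.0025
Since 8103.0839 ≠ 0.0025, the equation fails at this point, so it cannot hold for every real x for which both sides are defined.
(e^x)² = e^(2x), and 2x ≠ x² in general.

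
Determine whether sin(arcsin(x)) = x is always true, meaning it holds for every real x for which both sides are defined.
Claim: sin(arcsin(x)) = x.
Reasoning: For -1 ≤ x ≤ 1 (where arcsin is defined), arcsin(x) is by definition an angle whose sine equals x. Taking the sine of that angle returns x. (Note the other order, arcsin(sin x) = x, is NOT an identity.)
So the two sides agree for every real x for which both sides are defined.

Conclusion: Yes, this is an identity.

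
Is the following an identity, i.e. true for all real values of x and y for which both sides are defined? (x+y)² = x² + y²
Claim: (x+y)² = x² + y².
Test a specific point where both sides are defined: x = -2, y = 3.
LHS = (x+y)² ≈ 1.0000
RHS = x² + y² ≈ 13.0000
Since 1.0000 ≠ 13.0000, the equation fails at this point, so it cannot hold for all real values of x and y for which both sides are defined.
The correct expansion is (x+y)² = x² + 2xy + y²; the cross term 2xy is missing.

Conclusion: No, this is NOT an identity.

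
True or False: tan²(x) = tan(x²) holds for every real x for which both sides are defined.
False.

Claim: tan²(x) = tan(x²).
Test a specific point where both sides are defined: x = 2π/3.
LHS = tan²(x) ≈ 3.0000
RHS = tan(x²) ≈ 2.9590
Since 3.0000 ≠ 2.9590, the equation fails at this point, so it cannot hold for every real x for which both sides are defined.
tan²(x) means (tan x)², squaring the output; tan(x²) squares the input. These are different functions.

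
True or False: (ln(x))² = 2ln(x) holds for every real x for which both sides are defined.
Claim: (ln(x))² = 2ln(x).
Test a specific point where both sides are defined: x = 3/2.
LHS = (ln(x))² ≈ 0.1644
RHS = 2ln(x) ≈ 0.8109
Since 0.1644 ≠ 0.8109, the equation fails at this point, so it cannot hold for every real x for which both sides are defined.
2ln(x) equals ln(x²), which is not the same as (ln x)².

Conclusion: False.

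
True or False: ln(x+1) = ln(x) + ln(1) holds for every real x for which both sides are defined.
Claim: ln(x+1) = ln(x) + ln(1).
Test a specific point where both sides are defined: x = 4.
LHS = ln(x+1) ≈ 1.6094
RHS = ln(x) + ln(1) ≈ 1.3863
Since 1.6094 ≠ 1.3863, the equation fails at this point, so it cannot hold for every real x for which both sides are defined.
ln(1) = 0, so the right side is just ln(x), which differs from ln(x+1).

Conclusion: False.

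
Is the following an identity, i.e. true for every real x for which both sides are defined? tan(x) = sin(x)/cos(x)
Yes, this is an identity.

Claim: tan(x) = sin(x)/cos(x).
Reasoning: For an angle x whose terminal point on the unit circle is (cos x, sin x), tan(x) is defined as the ratio (second coordinate)/(first coordinate) = sin(x)/cos(x), wherever cos(x) ≠ 0.
So the two sides agree for every real x for which both sides are defined.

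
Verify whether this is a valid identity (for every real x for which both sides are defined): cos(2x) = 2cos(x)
Claim: cos(2x) = 2cos(x).
Test a specific point where both sides are defined: x = -π/6.
LHS = cos(2x) ≈ 0.5000
RHS = 2cos(x) ≈ 1.7321
Since 0.5000 ≠ 1.7321, the equation fails at this point, so it cannot hold for every real x for which both sides are defined.
The correct double-angle formula is cos(2x) = cos²x - sin²x.

Conclusion: No, this is NOT an identity.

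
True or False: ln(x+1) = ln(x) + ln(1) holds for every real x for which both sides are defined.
Claim: ln(x+1) = ln(x) + ln(1).
Test a specific point where both sides are defined: x = 2.
LHS = ln(x+1) ≈ 1.0986
RHS = ln(x) + ln(1) ≈ 0.6931
Since 1.0986 ≠ 0.6931, the equation fails at this point, so it cannot hold for every real x for which both sides are defined.
ln(1) = 0, so the right side is just ln(x), which differs from ln(x+1).

Conclusion: False.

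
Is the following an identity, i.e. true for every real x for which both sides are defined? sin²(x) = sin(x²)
Claim: sin²(x) = sin(x²).
Test a specific point where both sides are defined: x = π.
LHS = sin²(x) ≈ 0.0000
RHS = sin(x²) ≈ -0.4303
Since 0.0000 ≠ -0.4303, the equation fails at this point, so it cannot hold for every real x for which both sides are defined.
sin²(x) means (sin x)², squaring the output; sin(x²) squares the input. These are different functions.

Conclusion: No, this is NOT an identity.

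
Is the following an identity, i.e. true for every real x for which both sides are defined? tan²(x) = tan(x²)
No, this is NOT an identity.

Claim: tan²(x) = tan(x²).
Test a specific point where both sides are defined: x = π/3.
LHS = tan²(x) ≈ 3.0000
RHS = tan(x²) ≈ 1.9485
Since 3.0000 ≠ 1.9485, the equation fails at this point, so it cannot hold for every real x for which both sides are defined.
tan²(x) means (tan x)², squaring the output; tan(x²) squares the input. These are different functions.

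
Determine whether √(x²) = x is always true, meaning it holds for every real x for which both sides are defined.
Claim: √(x²) = x.
Test a specific point where both sides are defined: x = -3.
LHS = √(x²) ≈ 3.0000
RHS = x ≈ -3.0000
Since 3.0000 ≠ -3.0000, the equation fails at this point, so it cannot hold for every real x for which both sides are defined.
√(x²) = |x|, which differs from x whenever x < 0 (both sides are defined for every real x).

Conclusion: No, this is NOT an identity.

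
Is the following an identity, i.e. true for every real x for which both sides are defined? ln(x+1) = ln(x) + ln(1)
Claim: ln(x+1) = ln(x) + ln(1).
Test a specific point where both sides are defined: x = 4.
LHS = ln(x+1) ≈ 1.6094
RHS = ln(x) + ln(1) ≈ 1.3863
Since 1.6094 ≠ 1.3863, the equation fails at this point, so it cannot hold for every real x for which both sides are defined.
ln(1) = 0, so the right side is just ln(x), which differs from ln(x+1).

Conclusion: No, this is NOT an identity.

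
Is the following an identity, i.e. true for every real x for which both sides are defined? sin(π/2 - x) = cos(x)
Yes, this is an identity.

Claim: sin(π/2 - x) = cos(x).
Reasoning: Use sin(u - v) = sin(u)cos(v) - cos(u)sin(v) with u = π/2, v = x: sin(π/2)cos(x) - cos(π/2)sin(x) = 1·cos(x) - 0·sin(x) = cos(x).
So the two sides agree for every real x for which both sides are defined.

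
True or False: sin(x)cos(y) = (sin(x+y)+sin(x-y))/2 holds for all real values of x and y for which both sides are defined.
True.

Claim: sin(x)cos(y) = (sin(x+y)+sin(x-y))/2.
Reasoning: sin(x+y) = sin(x)cos(y) + cos(x)sin(y) and sin(x-y) = sin(x)cos(y) - cos(x)sin(y). Adding, sin(x+y) + sin(x-y) = 2sin(x)cos(y); divide by 2.
So the two sides agree for all real values of x and y for which both sides are defined.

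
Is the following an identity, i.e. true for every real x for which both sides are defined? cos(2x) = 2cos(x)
No, this is NOT an identity.

Claim: cos(2x) = 2cos(x).
Test a specific point where both sides are defined: x = π.
LHS = cos(2x) ≈ 1.0000
RHS = 2cos(x) ≈ -2.0000
Since 1.0000 ≠ -2.0000, the equation fails at this point, so it cannot hold for every real x for which both sides are defined.
The correct double-angle formula is cos(2x) = cos²x - sin²x.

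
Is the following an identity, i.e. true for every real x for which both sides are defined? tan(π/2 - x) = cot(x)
Yes, this is an identity.

Claim: tan(π/2 - x) = cot(x).
Reasoning: tan(π/2 - x) = sin(π/2 - x)/cos(π/2 - x) = cos(x)/sin(x) = cot(x), using the cofunction identities sin(π/2 - x) = cos(x) and cos(π/2 - x) = sin(x).
So the two sides agree for every real x for which both sides are defined.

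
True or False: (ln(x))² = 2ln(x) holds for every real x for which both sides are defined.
False.

Claim: (ln(x))² = 2ln(x).
Test a specific point where both sides are defined: x = 4.
LHS = (ln(x))² ≈ 1.9218
RHS = 2ln(x) ≈ 2.7726
Since 1.9218 ≠ 2.7726, the equation fails at this point, so it cannot hold for every real x for which both sides are defined.
2ln(x) equals ln(x²), which is not the same as (ln x)².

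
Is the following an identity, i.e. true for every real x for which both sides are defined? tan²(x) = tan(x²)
No, this is NOT an identity.

Claim: tan²(x) = tan(x²).
Test a specific point where both sides are defined: x = 2π/3.
LHS = tan²(x) ≈ 3.0000
RHS = tan(x²) ≈ 2.9590
Since 3.0000 ≠ 2.9590, the equation fails at this point, so it cannot hold for every real x for which both sides are defined.
tan²(x) means (tan x)², squaring the output; tan(x²) squares the input. These are different functions.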